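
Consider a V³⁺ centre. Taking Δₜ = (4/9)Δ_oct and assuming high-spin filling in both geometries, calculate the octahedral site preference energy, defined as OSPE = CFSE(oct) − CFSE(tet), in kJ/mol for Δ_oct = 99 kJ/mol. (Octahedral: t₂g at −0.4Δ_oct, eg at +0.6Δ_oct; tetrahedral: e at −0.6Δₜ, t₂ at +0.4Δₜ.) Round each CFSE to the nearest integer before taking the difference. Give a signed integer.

V is in group 5, so V³⁺ is d² (5 − 3 = 2).
Octahedral (high-spin): t2g^2 e_g^0, CFSE = 2(−0.4) + 0(+0.6) = -0.8Δ_oct = -0.8 × 99 = -79 kJ/mol.
Tetrahedral: e^2 t2^0, CFSE = 2(−0.6) + 0(+0.4) = -1.2Δₜ = -1.2 × (4/9) × 99 = -53 kJ/mol.
OSPE = CFSE(oct) − CFSE(tet) = -79 − (-53) = -26 kJ/mol.

-26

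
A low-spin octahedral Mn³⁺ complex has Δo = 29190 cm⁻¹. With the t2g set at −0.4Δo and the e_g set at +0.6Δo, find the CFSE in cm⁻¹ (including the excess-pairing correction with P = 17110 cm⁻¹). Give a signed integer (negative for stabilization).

-29594

Mn sits in group 7; removing 3 electrons leaves Mn³⁺ with 7 − 3 = 4 d electrons.
Configuration: t2g^4 e_g^0.
CFSE(orbital) = 4×(-0.4Δo) + 0×(0.6Δo) = -1.6Δo; with Δo = 29190 cm⁻¹ that is -46704 cm⁻¹.
High-spin d⁴ would be t2g^3 e_g^1 with 0 pairs; low-spin has 1, so 1 excess pair costs +1P = +17110 cm⁻¹.
Overall CFSE = -46704 + 17110 = -29594 cm⁻¹.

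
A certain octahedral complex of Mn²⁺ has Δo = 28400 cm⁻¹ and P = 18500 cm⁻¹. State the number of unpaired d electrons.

Group 7 minus oxidation state +2 gives a d⁵ configuration for Mn²⁺.
Δo > P, so pairing is preferred: the ground state is low-spin.
That gives t₂g⁵ eg⁰.
Unpaired electrons: 1.

1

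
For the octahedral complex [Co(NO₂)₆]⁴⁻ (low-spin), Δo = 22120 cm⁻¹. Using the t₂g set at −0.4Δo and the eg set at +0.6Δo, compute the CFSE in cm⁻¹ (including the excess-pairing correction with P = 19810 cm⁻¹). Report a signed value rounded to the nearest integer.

Each NO₂⁻ contributes -1; 6 × (-1) = -6. With overall charge -4, Co is in the +2 oxidation state.
Group 9 minus oxidation state +2 gives a d⁷ configuration for Co²⁺.
Configuration: t₂g⁶ eg¹.
CFSE(orbital) = 6×(-0.4Δo) + 1×(0.6Δo) = -1.8Δo; with Δo = 22120 cm⁻¹ that is -39816 cm⁻¹.
Relative to high-spin t₂g⁵ eg² (2 paired), the low-spin configuration has 1 additional pair, contributing +1 × 19810 = +19810 cm⁻¹.
Overall CFSE = -39816 + 19810 = -20006 cm⁻¹.

-20006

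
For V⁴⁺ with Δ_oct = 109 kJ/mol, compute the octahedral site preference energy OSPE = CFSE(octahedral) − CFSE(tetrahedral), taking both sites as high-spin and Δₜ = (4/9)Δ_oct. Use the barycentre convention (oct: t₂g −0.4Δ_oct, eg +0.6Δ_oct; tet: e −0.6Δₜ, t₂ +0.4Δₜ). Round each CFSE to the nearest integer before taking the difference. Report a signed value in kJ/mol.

-15

Group 5 minus oxidation state +4 gives a d¹ configuration for V⁴⁺.
Octahedral (high-spin): t₂g¹ eg⁰, CFSE = 1(−0.4) + 0(+0.6) = -0.4Δ_oct = -0.4 × 109 = -44 kJ/mol.
Tetrahedral e¹ t₂⁰ gives -0.6Δₜ = -0.6 × (4/9) × 109 = -29 kJ/mol.
OSPE = CFSE(oct) − CFSE(tet) = -44 − (-29) = -15 kJ/mol.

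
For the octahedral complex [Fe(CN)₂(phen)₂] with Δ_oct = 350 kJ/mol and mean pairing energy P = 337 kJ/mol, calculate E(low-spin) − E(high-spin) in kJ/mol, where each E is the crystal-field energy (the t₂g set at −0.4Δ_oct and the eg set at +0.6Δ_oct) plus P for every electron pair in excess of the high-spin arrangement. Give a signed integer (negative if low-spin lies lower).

-26

Ligand charges: 2×(-1) from CN⁻ and 2×(+0) from phen sum to -2; with overall charge +0, Fe is +2.
Fe²⁺: group 8, so d-count = 8 − 2 = 6.
High-spin d⁶ fills as t₂g⁴ eg² with CFSE 4(−0.4) + 2(+0.6) = -0.4Δ_oct = -140 kJ/mol.
For low-spin the configuration is t₂g⁶ eg⁰: orbital energy -2.4 × 350 = -840 kJ/mol, and 2 additional pairs relative to high-spin add 674 kJ/mol, giving -166 kJ/mol.
The difference is -166 − (-140) = -26 kJ/mol, so low-spin lies lower.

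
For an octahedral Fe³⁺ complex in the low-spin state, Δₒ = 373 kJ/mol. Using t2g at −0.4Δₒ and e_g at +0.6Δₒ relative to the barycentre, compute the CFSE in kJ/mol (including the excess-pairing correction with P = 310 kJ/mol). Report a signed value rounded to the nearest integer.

Fe is in group 8, so Fe³⁺ is d⁵ (8 − 3 = 5).
The d⁵ electrons fill as t2g^5 e_g^0.
The orbital stabilization is -2.0Δₒ = -2.0 × 373 = -746 kJ/mol.
Relative to high-spin t2g^3 e_g^2 (0 paired), the low-spin configuration has 2 additional pairs, contributing +2 × 310 = +620 kJ/mol.
Net CFSE = -746 + 620 = -126 kJ/mol.

-126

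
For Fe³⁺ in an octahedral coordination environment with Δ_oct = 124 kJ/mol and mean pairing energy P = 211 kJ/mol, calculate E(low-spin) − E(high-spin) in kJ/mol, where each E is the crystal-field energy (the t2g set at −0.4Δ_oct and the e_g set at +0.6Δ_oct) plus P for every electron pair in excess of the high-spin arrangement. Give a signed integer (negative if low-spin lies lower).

Fe³⁺: group 8, so d-count = 8 − 3 = 5.
High-spin d⁵ fills as t2g^3 e_g^2 with CFSE 3(−0.4) + 2(+0.6) = 0.0Δ_oct = 0 kJ/mol.
Low-spin t2g^5 e_g^0 gives -2.0Δ_oct = -248 kJ/mol, but forming 2 extra pairs costs 2P = 422 kJ/mol, so E(LS) = -248 + 422 = 174 kJ/mol.
The difference is 174 − (0) = 174 kJ/mol, so high-spin lies lower.

174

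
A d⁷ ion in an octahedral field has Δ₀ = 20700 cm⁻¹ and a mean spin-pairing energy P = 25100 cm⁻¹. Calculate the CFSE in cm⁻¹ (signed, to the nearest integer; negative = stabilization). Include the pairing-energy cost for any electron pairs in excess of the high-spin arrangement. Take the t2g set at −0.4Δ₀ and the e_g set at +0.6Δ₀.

Δ₀ < P, so pairing is avoided: the ground state is high-spin.
Filling d⁷ accordingly: t2g^5 e_g^2.
Orbital CFSE = -0.8Δ₀ = -0.8 × 20700 = -16560 cm⁻¹.
High-spin has no excess pairs, so no pairing correction applies.

-16560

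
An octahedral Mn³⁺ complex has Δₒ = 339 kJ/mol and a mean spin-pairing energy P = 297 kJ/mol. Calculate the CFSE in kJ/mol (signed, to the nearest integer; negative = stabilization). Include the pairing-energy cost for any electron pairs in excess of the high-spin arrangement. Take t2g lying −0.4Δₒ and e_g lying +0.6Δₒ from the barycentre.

-245

Mn³⁺: group 7, so d-count = 7 − 3 = 4.
With Δₒ > P the complex is low-spin.
That gives t2g^4 e_g^0.
Orbital CFSE = -1.6Δₒ = -1.6 × 339 = -542 kJ/mol.
Excess pairs vs high-spin: 1 − 0 = 1; pairing cost = +297 kJ/mol.
Net CFSE = -542 + 297 = -245 kJ/mol.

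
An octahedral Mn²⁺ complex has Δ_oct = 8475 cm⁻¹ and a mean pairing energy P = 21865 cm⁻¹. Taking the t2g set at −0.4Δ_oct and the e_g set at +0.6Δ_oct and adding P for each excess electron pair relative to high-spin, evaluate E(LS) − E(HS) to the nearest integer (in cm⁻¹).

26780

Mn is in group 7, so Mn²⁺ is d⁵ (7 − 2 = 5).
High-spin d⁵ fills as t2g^3 e_g^2 with CFSE 3(−0.4) + 2(+0.6) = 0.0Δ_oct = 0 cm⁻¹.
For low-spin the configuration is t2g^5 e_g^0: orbital energy -2.0 × 8475 = -16950 cm⁻¹, and 2 additional pairs relative to high-spin add 43730 cm⁻¹, giving 26780 cm⁻¹.
Thus E(LS) − E(HS) = 26780 cm⁻¹.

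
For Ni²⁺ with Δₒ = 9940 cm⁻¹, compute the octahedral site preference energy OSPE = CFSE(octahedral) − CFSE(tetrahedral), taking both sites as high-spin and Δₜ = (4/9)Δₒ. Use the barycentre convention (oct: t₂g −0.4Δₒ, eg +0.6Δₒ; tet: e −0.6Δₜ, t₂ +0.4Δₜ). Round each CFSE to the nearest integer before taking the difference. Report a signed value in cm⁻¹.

-8394

Ni is in group 10, so Ni²⁺ is d⁸ (10 − 2 = 8).
Octahedral high-spin t2g^6 e_g^2: CFSE = -1.2 × 9940 = -11928 cm⁻¹.
Tetrahedral: e^4 t2^4, CFSE = 4(−0.6) + 4(+0.4) = -0.8Δₜ = -0.8 × (4/9) × 9940 = -3534 cm⁻¹.
OSPE = -11928 − (-3534) = -8394 cm⁻¹.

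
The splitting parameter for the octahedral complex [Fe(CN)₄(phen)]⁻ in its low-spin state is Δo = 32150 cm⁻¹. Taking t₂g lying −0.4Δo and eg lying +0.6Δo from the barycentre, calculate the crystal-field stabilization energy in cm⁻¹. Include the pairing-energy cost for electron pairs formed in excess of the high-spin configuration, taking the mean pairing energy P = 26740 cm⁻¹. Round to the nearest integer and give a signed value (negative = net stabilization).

-10820

Ligand charges: 4×(-1) from CN⁻ and 1×(+0) from phen sum to -4; with overall charge -1, Fe is +3.
Fe is in group 8, so Fe³⁺ is d⁵ (8 − 3 = 5).
The d⁵ electrons fill as t₂g⁵ eg⁰.
Orbital CFSE = 5(-0.4) + 0(0.6) = -2.0Δo = -2.0 × 32150 = -64300 cm⁻¹.
High-spin d⁵ would be t₂g³ eg² with 0 pairs; low-spin has 2, so 2 excess pairs cost +2P = +53480 cm⁻¹.
Net CFSE = -64300 + 53480 = -10820 cm⁻¹.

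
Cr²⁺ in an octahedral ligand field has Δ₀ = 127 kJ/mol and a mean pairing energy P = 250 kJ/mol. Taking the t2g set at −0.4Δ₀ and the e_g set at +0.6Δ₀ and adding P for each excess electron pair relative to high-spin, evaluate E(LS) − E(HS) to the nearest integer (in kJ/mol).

Cr²⁺: group 6, so d-count = 6 − 2 = 4.
High-spin: t2g^3 e_g^1, CFSE = -0.6Δ₀ = -76 kJ/mol.
Low-spin t2g^4 e_g^0 gives -1.6Δ₀ = -203 kJ/mol, but forming 1 extra pair costs 1P = 250 kJ/mol, so E(LS) = -203 + 250 = 47 kJ/mol.
Thus E(LS) − E(HS) = 123 kJ/mol.

123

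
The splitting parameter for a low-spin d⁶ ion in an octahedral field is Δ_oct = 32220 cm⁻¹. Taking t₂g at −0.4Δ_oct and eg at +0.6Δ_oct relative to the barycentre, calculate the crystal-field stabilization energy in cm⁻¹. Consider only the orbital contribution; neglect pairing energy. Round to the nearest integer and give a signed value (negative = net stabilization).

-77328

The d⁶ electrons fill as t₂g⁶ eg⁰.
The orbital stabilization is -2.4Δ_oct = -2.4 × 32220 = -77328 cm⁻¹.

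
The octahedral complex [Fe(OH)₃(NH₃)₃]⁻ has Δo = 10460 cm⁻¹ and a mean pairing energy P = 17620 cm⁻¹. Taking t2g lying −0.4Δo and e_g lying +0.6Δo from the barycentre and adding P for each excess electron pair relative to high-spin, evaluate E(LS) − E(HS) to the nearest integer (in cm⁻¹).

Ligand charges: 3×(-1) from OH⁻ and 3×(+0) from NH₃ sum to -3; with overall charge -1, Fe is +2.
Fe is in group 8, so Fe²⁺ is d⁶ (8 − 2 = 6).
High-spin: t2g^4 e_g^2, CFSE = -0.4Δo = -4184 cm⁻¹.
Low-spin: t2g^6 e_g^0, orbital CFSE = -2.4Δo = -25104 cm⁻¹; plus 2 excess pairs × P = +35240 cm⁻¹; total 10136 cm⁻¹.
The difference is 10136 − (-4184) = 14320 cm⁻¹, so high-spin lies lower.

14320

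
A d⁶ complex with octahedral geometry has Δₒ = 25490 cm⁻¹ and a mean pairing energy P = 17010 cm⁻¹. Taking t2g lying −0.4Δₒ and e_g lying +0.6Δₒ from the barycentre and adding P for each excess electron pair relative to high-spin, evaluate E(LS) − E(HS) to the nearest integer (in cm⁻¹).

-16960

High-spin: t2g^4 e_g^2, CFSE = -0.4Δₒ = -10196 cm⁻¹.
Low-spin t2g^6 e_g^0 gives -2.4Δₒ = -61176 cm⁻¹, but forming 2 extra pairs costs 2P = 34020 cm⁻¹, so E(LS) = -61176 + 34020 = -27156 cm⁻¹.
E(LS) − E(HS) = -27156 − (-10196) = -16960 cm⁻¹.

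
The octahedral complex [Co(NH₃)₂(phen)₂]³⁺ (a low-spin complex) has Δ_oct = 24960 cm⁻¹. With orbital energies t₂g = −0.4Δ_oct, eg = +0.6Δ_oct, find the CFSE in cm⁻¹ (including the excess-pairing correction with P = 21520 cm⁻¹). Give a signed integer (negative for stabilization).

-16864

Ligand charges: 2×(+0) from NH₃ and 2×(+0) from phen sum to +0; with overall charge +3, Co is +3.
Co is in group 9, so Co³⁺ is d⁶ (9 − 3 = 6).
Electron filling gives t₂g⁶ eg⁰.
The orbital stabilization is -2.4Δ_oct = -2.4 × 24960 = -59904 cm⁻¹.
Pairing penalty: 3 pairs vs 1 in the high-spin reference → 2 extra × P = 43040 cm⁻¹.
Overall CFSE = -59904 + 43040 = -16864 cm⁻¹.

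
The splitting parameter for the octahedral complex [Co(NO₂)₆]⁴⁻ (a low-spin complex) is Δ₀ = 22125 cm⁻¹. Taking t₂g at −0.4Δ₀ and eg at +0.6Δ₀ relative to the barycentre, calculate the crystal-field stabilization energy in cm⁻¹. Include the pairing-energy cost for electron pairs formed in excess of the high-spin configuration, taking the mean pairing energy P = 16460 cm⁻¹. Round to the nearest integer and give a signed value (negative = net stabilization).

Each NO₂⁻ contributes -1; 6 × (-1) = -6. With overall charge -4, Co is in the +2 oxidation state.
Co²⁺: group 9, so d-count = 9 − 2 = 7.
The d⁷ electrons fill as t₂g⁶ eg¹.
CFSE(orbital) = 6×(-0.4Δ₀) + 1×(0.6Δ₀) = -1.8Δ₀; with Δ₀ = 22125 cm⁻¹ that is -39825 cm⁻¹.
Relative to high-spin t₂g⁵ eg² (2 paired), the low-spin configuration has 1 additional pair, contributing +1 × 16460 = +16460 cm⁻¹.
Net CFSE = -39825 + 16460 = -23365 cm⁻¹.

-23365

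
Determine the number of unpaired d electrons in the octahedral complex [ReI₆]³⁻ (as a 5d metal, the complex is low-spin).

2

Each I⁻ contributes -1; 6 × (-1) = -6. With overall charge -3, Re is in the +3 oxidation state.
Re is in group 7, so Re³⁺ is d⁴ (7 − 3 = 4).
Configuration: t2g^4 e_g^0, giving 2 unpaired electrons.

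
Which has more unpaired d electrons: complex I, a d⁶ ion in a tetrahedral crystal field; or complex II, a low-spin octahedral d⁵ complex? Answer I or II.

I

I: Tetrahedral fields are weak (Δₜ ≈ 4/9 Δₒ), so electrons fill high-spin; e³ t₂³ → 4 unpaired.
II: t2g^5 e_g^0 → 1 unpaired.
So I has more unpaired electrons.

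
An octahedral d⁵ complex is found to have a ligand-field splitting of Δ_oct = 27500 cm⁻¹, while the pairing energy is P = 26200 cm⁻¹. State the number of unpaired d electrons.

1

With Δ_oct > P the complex is low-spin.
Filling d⁵ accordingly: t2g^5 e_g^0.
Unpaired electrons: 1.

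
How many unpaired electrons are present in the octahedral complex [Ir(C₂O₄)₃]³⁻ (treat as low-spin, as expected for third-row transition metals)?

0

Each C₂O₄²⁻ contributes -2; 3 × (-2) = -6. With overall charge -3, Ir is in the +3 oxidation state.
Group 9 minus oxidation state +3 gives a d⁶ configuration for Ir³⁺.
Configuration: t₂g⁶ eg⁰, giving 0 unpaired electrons.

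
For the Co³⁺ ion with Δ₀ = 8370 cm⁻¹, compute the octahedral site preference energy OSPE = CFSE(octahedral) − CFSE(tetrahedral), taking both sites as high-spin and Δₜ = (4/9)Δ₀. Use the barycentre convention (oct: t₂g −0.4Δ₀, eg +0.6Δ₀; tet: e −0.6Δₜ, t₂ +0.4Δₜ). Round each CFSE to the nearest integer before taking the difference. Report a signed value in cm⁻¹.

Co³⁺: group 9, so d-count = 9 − 3 = 6.
Octahedral (high-spin): t2g^4 e_g^2, CFSE = 4(−0.4) + 2(+0.6) = -0.4Δ₀ = -0.4 × 8370 = -3348 cm⁻¹.
In a tetrahedral site the filling is e^3 t2^3: CFSE(tet) = -0.6Δₜ = -0.6 × (4/9)(8370) = -2232 cm⁻¹.
OSPE = -3348 − (-2232) = -1116 cm⁻¹.

-1116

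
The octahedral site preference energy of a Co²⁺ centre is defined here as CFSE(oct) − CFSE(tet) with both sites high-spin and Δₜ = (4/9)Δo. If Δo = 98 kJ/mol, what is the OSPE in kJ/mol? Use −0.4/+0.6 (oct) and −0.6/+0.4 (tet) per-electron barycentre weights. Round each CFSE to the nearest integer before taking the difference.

Group 9 minus oxidation state +2 gives a d⁷ configuration for Co²⁺.
Octahedral high-spin t₂g⁵ eg²: CFSE = -0.8 × 98 = -78 kJ/mol.
Tetrahedral e⁴ t₂³ gives -1.2Δₜ = -1.2 × (4/9) × 98 = -52 kJ/mol.
OSPE = -78 − (-52) = -26 kJ/mol.

-26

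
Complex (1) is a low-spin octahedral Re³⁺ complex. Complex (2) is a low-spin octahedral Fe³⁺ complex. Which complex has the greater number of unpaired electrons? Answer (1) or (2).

(1)

(1): Re is in group 7, so Re³⁺ is d⁴ (7 − 3 = 4); t2g^4 e_g^0 → 2 unpaired.
(2): Fe sits in group 8; removing 3 electrons leaves Fe³⁺ with 8 − 3 = 5 d electrons; t₂g⁵ eg⁰ → 1 unpaired.
So (1) has more unpaired electrons.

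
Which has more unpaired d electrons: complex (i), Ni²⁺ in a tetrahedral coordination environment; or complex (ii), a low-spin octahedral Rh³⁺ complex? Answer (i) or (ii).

(i)

(i): Ni²⁺: group 10, so d-count = 10 − 2 = 8; Tetrahedral fields are weak (Δₜ ≈ 4/9 Δₒ), so electrons fill high-spin; e^4 t2^4 → 2 unpaired.
(ii): Rh³⁺: group 9, so d-count = 9 − 3 = 6; t₂g⁶ eg⁰ → 0 unpaired.
So (i) has more unpaired electrons.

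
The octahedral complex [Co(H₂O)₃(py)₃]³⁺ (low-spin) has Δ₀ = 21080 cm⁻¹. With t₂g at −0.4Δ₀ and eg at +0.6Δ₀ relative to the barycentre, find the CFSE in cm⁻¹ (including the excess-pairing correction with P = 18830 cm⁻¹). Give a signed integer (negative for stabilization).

-12932

Ligand charges: 3×(+0) from H₂O and 3×(+0) from py sum to +0; with overall charge +3, Co is +3.
Co³⁺: group 9, so d-count = 9 − 3 = 6.
Configuration: t₂g⁶ eg⁰.
CFSE(orbital) = 6×(-0.4Δ₀) + 0×(0.6Δ₀) = -2.4Δ₀; with Δ₀ = 21080 cm⁻¹ that is -50592 cm⁻¹.
High-spin d⁶ would be t₂g⁴ eg² with 1 pair; low-spin has 3, so 2 excess pairs cost +2P = +37660 cm⁻¹.
Combining: -50592 + 37660 = -12932 cm⁻¹.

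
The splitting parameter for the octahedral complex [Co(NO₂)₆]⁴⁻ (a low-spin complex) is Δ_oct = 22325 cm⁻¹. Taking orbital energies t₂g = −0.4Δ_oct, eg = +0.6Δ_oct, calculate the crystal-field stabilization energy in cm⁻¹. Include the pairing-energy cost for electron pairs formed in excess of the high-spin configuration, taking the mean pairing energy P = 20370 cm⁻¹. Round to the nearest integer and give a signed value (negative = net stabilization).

Each NO₂⁻ contributes -1; 6 × (-1) = -6. With overall charge -4, Co is in the +2 oxidation state.
Co is in group 9, so Co²⁺ is d⁷ (9 − 2 = 7).
Configuration: t₂g⁶ eg¹.
Orbital CFSE = 6(-0.4) + 1(0.6) = -1.8Δ_oct = -1.8 × 22325 = -40185 cm⁻¹.
High-spin d⁷ would be t₂g⁵ eg² with 2 pairs; low-spin has 3, so 1 excess pair costs +1P = +20370 cm⁻¹.
Overall CFSE = -40185 + 20370 = -19815 cm⁻¹.

-19815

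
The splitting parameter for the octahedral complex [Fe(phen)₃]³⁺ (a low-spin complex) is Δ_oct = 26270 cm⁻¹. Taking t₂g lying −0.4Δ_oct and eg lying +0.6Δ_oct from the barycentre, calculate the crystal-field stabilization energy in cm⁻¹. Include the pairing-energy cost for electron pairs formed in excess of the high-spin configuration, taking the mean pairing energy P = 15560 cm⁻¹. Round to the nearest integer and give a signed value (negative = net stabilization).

phen is neutral, so the +3 overall charge sits on Fe: oxidation state +3.
Group 8 minus oxidation state +3 gives a d⁵ configuration for Fe³⁺.
Configuration: t₂g⁵ eg⁰.
Orbital CFSE = 5(-0.4) + 0(0.6) = -2.0Δ_oct = -2.0 × 26270 = -52540 cm⁻¹.
Pairing penalty: 2 pairs vs 0 in the high-spin reference → 2 extra × P = 31120 cm⁻¹.
Overall CFSE = -52540 + 31120 = -21420 cm⁻¹.

-21420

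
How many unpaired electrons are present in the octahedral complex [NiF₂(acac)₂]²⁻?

Ligand charges: 2×(-1) from F⁻ and 2×(-1) from acac⁻ sum to -4; with overall charge -2, Ni is +2.
Ni²⁺: group 10, so d-count = 10 − 2 = 8.
Configuration: t₂g⁶ eg², giving 2 unpaired electrons.

2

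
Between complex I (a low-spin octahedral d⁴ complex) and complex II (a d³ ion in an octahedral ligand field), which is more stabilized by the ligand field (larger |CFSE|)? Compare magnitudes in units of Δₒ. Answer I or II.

I: t2g^4 e_g^0, CFSE = -1.6Δₒ.
II: t2g^3 e_g^0, CFSE = -1.2Δₒ.
So I has the larger |CFSE|.

I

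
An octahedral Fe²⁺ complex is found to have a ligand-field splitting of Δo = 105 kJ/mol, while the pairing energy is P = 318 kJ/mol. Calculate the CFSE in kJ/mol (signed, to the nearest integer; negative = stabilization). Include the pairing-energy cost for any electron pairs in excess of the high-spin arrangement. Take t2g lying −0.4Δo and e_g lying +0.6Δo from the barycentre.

-42

Fe is in group 8, so Fe²⁺ is d⁶ (8 − 2 = 6).
Since Δo = 105 kJ/mol < P = 318 kJ/mol, the complex adopts the high-spin configuration.
Configuration: t2g^4 e_g^2.
Orbital CFSE = -0.4Δo = -0.4 × 105 = -42 kJ/mol.
High-spin has no excess pairs, so no pairing correction applies.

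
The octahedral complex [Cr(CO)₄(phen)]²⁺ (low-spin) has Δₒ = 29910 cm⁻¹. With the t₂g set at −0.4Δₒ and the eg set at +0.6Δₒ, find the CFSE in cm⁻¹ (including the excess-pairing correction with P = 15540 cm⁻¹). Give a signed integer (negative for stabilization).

Ligand charges: 4×(+0) from CO and 1×(+0) from phen sum to +0; with overall charge +2, Cr is +2.
Cr²⁺: group 6, so d-count = 6 − 2 = 4.
Configuration: t₂g⁴ eg⁰.
CFSE(orbital) = 4×(-0.4Δₒ) + 0×(0.6Δₒ) = -1.6Δₒ; with Δₒ = 29910 cm⁻¹ that is -47856 cm⁻¹.
Pairing penalty: 1 pair vs 0 in the high-spin reference → 1 extra × P = 15540 cm⁻¹.
Net CFSE = -47856 + 15540 = -32316 cm⁻¹.

-32316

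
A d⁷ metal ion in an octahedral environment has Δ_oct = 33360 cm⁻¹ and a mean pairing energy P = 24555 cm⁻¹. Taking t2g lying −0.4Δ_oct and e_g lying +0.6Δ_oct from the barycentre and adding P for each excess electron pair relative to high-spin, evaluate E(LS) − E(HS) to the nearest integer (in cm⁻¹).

High-spin d⁷ fills as t2g^5 e_g^2 with CFSE 5(−0.4) + 2(+0.6) = -0.8Δ_oct = -26688 cm⁻¹.
For low-spin the configuration is t2g^6 e_g^1: orbital energy -1.8 × 33360 = -60048 cm⁻¹, and 1 additional pair relative to high-spin adds 24555 cm⁻¹, giving -35493 cm⁻¹.
The difference is -35493 − (-26688) = -8805 cm⁻¹, so low-spin lies lower.

-8805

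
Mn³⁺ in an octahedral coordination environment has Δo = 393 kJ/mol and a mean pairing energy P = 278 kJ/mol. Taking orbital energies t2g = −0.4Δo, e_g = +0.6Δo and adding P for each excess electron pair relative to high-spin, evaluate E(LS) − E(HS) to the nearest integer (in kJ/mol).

-115

Mn³⁺: group 7, so d-count = 7 − 3 = 4.
High-spin d⁴ fills as t2g^3 e_g^1 with CFSE 3(−0.4) + 1(+0.6) = -0.6Δo = -236 kJ/mol.
Low-spin t2g^4 e_g^0 gives -1.6Δo = -629 kJ/mol, but forming 1 extra pair costs 1P = 278 kJ/mol, so E(LS) = -629 + 278 = -351 kJ/mol.
Thus E(LS) − E(HS) = -115 kJ/mol.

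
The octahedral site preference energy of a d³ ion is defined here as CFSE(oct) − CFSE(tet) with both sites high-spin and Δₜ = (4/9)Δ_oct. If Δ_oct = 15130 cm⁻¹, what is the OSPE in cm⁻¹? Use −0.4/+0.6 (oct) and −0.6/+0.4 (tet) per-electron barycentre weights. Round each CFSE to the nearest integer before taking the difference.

-12776

Octahedral (high-spin): t2g^3 e_g^0, CFSE = 3(−0.4) + 0(+0.6) = -1.2Δ_oct = -1.2 × 15130 = -18156 cm⁻¹.
Tetrahedral: e^2 t2^1, CFSE = 2(−0.6) + 1(+0.4) = -0.8Δₜ = -0.8 × (4/9) × 15130 = -5380 cm⁻¹.
Subtracting, OSPE = -18156 − (-5380) = -12776 cm⁻¹.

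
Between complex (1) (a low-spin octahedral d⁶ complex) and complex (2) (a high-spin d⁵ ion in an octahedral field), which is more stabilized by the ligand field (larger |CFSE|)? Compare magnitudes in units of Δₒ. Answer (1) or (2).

(1)

(1): t₂g⁶ eg⁰, CFSE = -2.4Δₒ.
(2): t₂g³ eg², CFSE = 0.0Δₒ.
So (1) has the larger |CFSE|.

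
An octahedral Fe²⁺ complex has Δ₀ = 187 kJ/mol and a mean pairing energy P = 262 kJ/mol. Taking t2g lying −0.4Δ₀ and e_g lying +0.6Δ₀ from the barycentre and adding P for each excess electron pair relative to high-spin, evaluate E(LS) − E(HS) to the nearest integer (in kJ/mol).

150

Fe²⁺: group 8, so d-count = 8 − 2 = 6.
High-spin: t2g^4 e_g^2, CFSE = -0.4Δ₀ = -75 kJ/mol.
Low-spin t2g^6 e_g^0 gives -2.4Δ₀ = -449 kJ/mol, but forming 2 extra pairs costs 2P = 524 kJ/mol, so E(LS) = -449 + 524 = 75 kJ/mol.
The difference is 75 − (-75) = 150 kJ/mol, so high-spin lies lower.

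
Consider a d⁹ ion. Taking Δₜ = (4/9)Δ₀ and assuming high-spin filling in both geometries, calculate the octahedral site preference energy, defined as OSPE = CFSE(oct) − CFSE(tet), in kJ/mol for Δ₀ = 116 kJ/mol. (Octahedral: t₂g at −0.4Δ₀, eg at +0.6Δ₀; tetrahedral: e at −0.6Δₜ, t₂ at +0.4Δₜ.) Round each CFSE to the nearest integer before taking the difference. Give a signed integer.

Octahedral high-spin t₂g⁶ eg³: CFSE = -0.6 × 116 = -70 kJ/mol.
Tetrahedral e⁴ t₂⁵ gives -0.4Δₜ = -0.4 × (4/9) × 116 = -21 kJ/mol.
OSPE = -70 − (-21) = -49 kJ/mol.

-49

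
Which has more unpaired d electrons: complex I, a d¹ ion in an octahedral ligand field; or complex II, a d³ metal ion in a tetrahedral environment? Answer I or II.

II

I: t2g^1 e_g^0 → 1 unpaired.
II: Tetrahedral fields are weak (Δₜ ≈ 4/9 Δₒ), so electrons fill high-spin; e² t₂¹ → 3 unpaired.
So II has more unpaired electrons.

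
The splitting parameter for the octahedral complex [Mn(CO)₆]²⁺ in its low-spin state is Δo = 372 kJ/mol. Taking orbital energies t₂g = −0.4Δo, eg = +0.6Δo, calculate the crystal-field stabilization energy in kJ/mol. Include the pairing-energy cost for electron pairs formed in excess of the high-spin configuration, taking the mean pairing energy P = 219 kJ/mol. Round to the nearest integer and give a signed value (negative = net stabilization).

CO is neutral, so the +2 overall charge sits on Mn: oxidation state +2.
Mn is in group 7, so Mn²⁺ is d⁵ (7 − 2 = 5).
Configuration: t₂g⁵ eg⁰.
The orbital stabilization is -2.0Δo = -2.0 × 372 = -744 kJ/mol.
Pairing penalty: 2 pairs vs 0 in the high-spin reference → 2 extra × P = 438 kJ/mol.
Overall CFSE = -744 + 438 = -306 kJ/mol.

-306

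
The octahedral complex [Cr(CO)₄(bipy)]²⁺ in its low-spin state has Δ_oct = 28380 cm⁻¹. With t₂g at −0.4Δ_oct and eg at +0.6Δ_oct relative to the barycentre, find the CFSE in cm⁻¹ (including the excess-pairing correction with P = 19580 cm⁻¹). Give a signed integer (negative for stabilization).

-25828

Ligand charges: 4×(+0) from CO and 1×(+0) from bipy sum to +0; with overall charge +2, Cr is +2.
Cr sits in group 6; removing 2 electrons leaves Cr²⁺ with 6 − 2 = 4 d electrons.
Electron filling gives t₂g⁴ eg⁰.
Orbital CFSE = 4(-0.4) + 0(0.6) = -1.6Δ_oct = -1.6 × 28380 = -45408 cm⁻¹.
Relative to high-spin t₂g³ eg¹ (0 paired), the low-spin configuration has 1 additional pair, contributing +1 × 19580 = +19580 cm⁻¹.
Combining: -45408 + 19580 = -25828 cm⁻¹.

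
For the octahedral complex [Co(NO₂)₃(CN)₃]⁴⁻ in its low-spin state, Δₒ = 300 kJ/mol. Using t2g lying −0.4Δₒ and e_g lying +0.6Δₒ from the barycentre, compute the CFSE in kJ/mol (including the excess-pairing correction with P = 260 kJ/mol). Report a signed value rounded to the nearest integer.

-280

Ligand charges: 3×(-1) from NO₂⁻ and 3×(-1) from CN⁻ sum to -6; with overall charge -4, Co is +2.
Co²⁺: group 9, so d-count = 9 − 2 = 7.
Electron filling gives t2g^6 e_g^1.
The orbital stabilization is -1.8Δₒ = -1.8 × 300 = -540 kJ/mol.
Relative to high-spin t2g^5 e_g^2 (2 paired), the low-spin configuration has 1 additional pair, contributing +1 × 260 = +260 kJ/mol.
Net CFSE = -540 + 260 = -280 kJ/mol.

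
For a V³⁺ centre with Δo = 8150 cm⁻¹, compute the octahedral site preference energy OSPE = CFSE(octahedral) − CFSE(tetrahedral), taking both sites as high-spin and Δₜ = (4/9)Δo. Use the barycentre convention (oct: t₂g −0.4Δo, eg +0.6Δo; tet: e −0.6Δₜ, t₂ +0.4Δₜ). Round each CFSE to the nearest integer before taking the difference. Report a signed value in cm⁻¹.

V³⁺: group 5, so d-count = 5 − 3 = 2.
Octahedral (high-spin): t2g^2 e_g^0, CFSE = 2(−0.4) + 0(+0.6) = -0.8Δo = -0.8 × 8150 = -6520 cm⁻¹.
Tetrahedral e^2 t2^0 gives -1.2Δₜ = -1.2 × (4/9) × 8150 = -4347 cm⁻¹.
OSPE = CFSE(oct) − CFSE(tet) = -6520 − (-4347) = -2173 cm⁻¹.

-2173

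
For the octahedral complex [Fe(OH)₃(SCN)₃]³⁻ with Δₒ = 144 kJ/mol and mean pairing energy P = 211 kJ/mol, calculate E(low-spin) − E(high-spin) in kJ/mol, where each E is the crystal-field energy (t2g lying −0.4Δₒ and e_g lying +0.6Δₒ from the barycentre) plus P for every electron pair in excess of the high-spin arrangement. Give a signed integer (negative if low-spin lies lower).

Ligand charges: 3×(-1) from OH⁻ and 3×(-1) from SCN⁻ sum to -6; with overall charge -3, Fe is +3.
Fe sits in group 8; removing 3 electrons leaves Fe³⁺ with 8 − 3 = 5 d electrons.
High-spin d⁵ fills as t2g^3 e_g^2 with CFSE 3(−0.4) + 2(+0.6) = 0.0Δₒ = 0 kJ/mol.
For low-spin the configuration is t2g^5 e_g^0: orbital energy -2.0 × 144 = -288 kJ/mol, and 2 additional pairs relative to high-spin add 422 kJ/mol, giving 134 kJ/mol.
The difference is 134 − (0) = 134 kJ/mol, so high-spin lies lower.

134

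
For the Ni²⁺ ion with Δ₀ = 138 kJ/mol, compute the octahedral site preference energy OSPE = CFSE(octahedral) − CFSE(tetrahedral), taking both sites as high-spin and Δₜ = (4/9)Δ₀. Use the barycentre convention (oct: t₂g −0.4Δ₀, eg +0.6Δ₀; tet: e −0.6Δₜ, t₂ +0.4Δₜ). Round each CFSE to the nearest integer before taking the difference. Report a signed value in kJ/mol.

Group 10 minus oxidation state +2 gives a d⁸ configuration for Ni²⁺.
Octahedral high-spin t2g^6 e_g^2: CFSE = -1.2 × 138 = -166 kJ/mol.
Tetrahedral e^4 t2^4 gives -0.8Δₜ = -0.8 × (4/9) × 138 = -49 kJ/mol.
OSPE = CFSE(oct) − CFSE(tet) = -166 − (-49) = -117 kJ/mol.

-117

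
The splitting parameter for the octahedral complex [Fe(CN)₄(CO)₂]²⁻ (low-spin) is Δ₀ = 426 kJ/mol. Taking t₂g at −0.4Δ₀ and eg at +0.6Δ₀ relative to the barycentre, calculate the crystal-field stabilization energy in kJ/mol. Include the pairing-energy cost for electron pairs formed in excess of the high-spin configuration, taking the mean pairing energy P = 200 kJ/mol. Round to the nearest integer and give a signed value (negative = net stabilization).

-622

Ligand charges: 4×(-1) from CN⁻ and 2×(+0) from CO sum to -4; with overall charge -2, Fe is +2.
Fe²⁺: group 8, so d-count = 8 − 2 = 6.
Configuration: t₂g⁶ eg⁰.
The orbital stabilization is -2.4Δ₀ = -2.4 × 426 = -1022 kJ/mol.
High-spin d⁶ would be t₂g⁴ eg² with 1 pair; low-spin has 3, so 2 excess pairs cost +2P = +400 kJ/mol.
Overall CFSE = -1022 + 400 = -622 kJ/mol.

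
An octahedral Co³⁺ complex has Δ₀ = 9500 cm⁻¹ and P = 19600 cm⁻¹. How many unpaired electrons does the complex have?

4

Co is in group 9, so Co³⁺ is d⁶ (9 − 3 = 6).
Δ₀ < P, so pairing is avoided: the ground state is high-spin.
That gives t₂g⁴ eg².
Unpaired electrons: 4.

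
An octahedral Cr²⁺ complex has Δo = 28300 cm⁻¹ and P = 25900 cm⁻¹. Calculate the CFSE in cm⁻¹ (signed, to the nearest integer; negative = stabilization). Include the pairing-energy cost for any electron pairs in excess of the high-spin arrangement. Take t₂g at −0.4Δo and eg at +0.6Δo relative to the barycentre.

-19380

Cr sits in group 6; removing 2 electrons leaves Cr²⁺ with 6 − 2 = 4 d electrons.
Here Δo > P (28300 > 25900), so the low-spin state is favoured.
That gives t₂g⁴ eg⁰.
Orbital CFSE = -1.6Δo = -1.6 × 28300 = -45280 cm⁻¹.
Excess pairs vs high-spin: 1 − 0 = 1; pairing cost = +25900 cm⁻¹.
Net CFSE = -45280 + 25900 = -19380 cm⁻¹.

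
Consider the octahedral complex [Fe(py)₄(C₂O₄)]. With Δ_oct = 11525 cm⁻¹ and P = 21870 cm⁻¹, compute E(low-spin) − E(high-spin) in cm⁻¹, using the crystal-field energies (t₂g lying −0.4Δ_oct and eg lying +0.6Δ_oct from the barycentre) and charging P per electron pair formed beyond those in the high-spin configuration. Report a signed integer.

20690

Ligand charges: 4×(+0) from py and 1×(-2) from C₂O₄²⁻ sum to -2; with overall charge +0, Fe is +2.
Fe is in group 8, so Fe²⁺ is d⁶ (8 − 2 = 6).
In the high-spin limit (t₂g⁴ eg²) the orbital term is -0.4Δ_oct = -4610 cm⁻¹, with no excess pairing.
Low-spin t₂g⁶ eg⁰ gives -2.4Δ_oct = -27660 cm⁻¹, but forming 2 extra pairs costs 2P = 43740 cm⁻¹, so E(LS) = -27660 + 43740 = 16080 cm⁻¹.
The difference is 16080 − (-4610) = 20690 cm⁻¹, so high-spin lies lower.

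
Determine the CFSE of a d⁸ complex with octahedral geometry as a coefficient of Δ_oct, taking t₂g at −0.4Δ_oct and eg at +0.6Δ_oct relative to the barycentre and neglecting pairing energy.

-1.2 Δ_oct

Configuration: t₂g⁶ eg².
CFSE = 6(-0.4Δ_oct) + 2(0.6Δ_oct) = -2.4Δ_oct + 1.2Δ_oct = -1.2Δ_oct.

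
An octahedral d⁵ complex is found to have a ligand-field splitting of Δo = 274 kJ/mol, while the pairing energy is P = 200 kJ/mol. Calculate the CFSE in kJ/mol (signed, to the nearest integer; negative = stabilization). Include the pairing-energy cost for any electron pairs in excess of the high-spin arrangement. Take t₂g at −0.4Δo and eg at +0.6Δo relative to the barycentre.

Since Δo = 274 kJ/mol > P = 200 kJ/mol, the complex adopts the low-spin configuration.
Filling d⁵ accordingly: t₂g⁵ eg⁰.
Orbital CFSE = -2.0Δo = -2.0 × 274 = -548 kJ/mol.
Excess pairs vs high-spin: 2 − 0 = 2; pairing cost = +400 kJ/mol.
Net CFSE = -548 + 400 = -148 kJ/mol.

-148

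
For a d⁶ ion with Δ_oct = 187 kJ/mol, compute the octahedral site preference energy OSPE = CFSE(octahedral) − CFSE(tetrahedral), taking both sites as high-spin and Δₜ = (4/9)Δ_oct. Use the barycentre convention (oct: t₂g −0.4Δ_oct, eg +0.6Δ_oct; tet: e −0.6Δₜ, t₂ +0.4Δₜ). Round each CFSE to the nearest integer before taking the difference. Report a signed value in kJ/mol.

Octahedral high-spin t₂g⁴ eg²: CFSE = -0.4 × 187 = -75 kJ/mol.
Tetrahedral e³ t₂³ gives -0.6Δₜ = -0.6 × (4/9) × 187 = -50 kJ/mol.
OSPE = CFSE(oct) − CFSE(tet) = -75 − (-50) = -25 kJ/mol.

-25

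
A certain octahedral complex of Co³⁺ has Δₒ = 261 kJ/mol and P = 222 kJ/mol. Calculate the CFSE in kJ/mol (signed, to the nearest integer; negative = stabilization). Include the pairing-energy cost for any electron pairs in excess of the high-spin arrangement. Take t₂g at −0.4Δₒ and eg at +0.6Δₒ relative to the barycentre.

-182

Co sits in group 9; removing 3 electrons leaves Co³⁺ with 9 − 3 = 6 d electrons.
With Δₒ > P the complex is low-spin.
Configuration: t₂g⁶ eg⁰.
Orbital CFSE = -2.4Δₒ = -2.4 × 261 = -626 kJ/mol.
Excess pairs vs high-spin: 3 − 1 = 2; pairing cost = +444 kJ/mol.
Net CFSE = -626 + 444 = -182 kJ/mol.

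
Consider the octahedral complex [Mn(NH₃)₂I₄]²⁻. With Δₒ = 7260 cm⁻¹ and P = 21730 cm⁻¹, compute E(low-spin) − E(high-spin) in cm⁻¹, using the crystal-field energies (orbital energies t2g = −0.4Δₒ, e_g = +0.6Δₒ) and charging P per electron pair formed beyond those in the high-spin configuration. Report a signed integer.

Ligand charges: 2×(+0) from NH₃ and 4×(-1) from I⁻ sum to -4; with overall charge -2, Mn is +2.
Mn sits in group 7; removing 2 electrons leaves Mn²⁺ with 7 − 2 = 5 d electrons.
High-spin: t2g^3 e_g^2, CFSE = 0.0Δₒ = 0 cm⁻¹.
Low-spin t2g^5 e_g^0 gives -2.0Δₒ = -14520 cm⁻¹, but forming 2 extra pairs costs 2P = 43460 cm⁻¹, so E(LS) = -14520 + 43460 = 28940 cm⁻¹.
E(LS) − E(HS) = 28940 − (0) = 28940 cm⁻¹.

28940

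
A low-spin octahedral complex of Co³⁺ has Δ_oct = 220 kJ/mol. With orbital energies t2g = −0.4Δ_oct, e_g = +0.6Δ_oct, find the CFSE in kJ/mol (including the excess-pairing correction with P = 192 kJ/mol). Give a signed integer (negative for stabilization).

-144

Co is in group 9, so Co³⁺ is d⁶ (9 − 3 = 6).
Configuration: t2g^6 e_g^0.
The orbital stabilization is -2.4Δ_oct = -2.4 × 220 = -528 kJ/mol.
Relative to high-spin t2g^4 e_g^2 (1 paired), the low-spin configuration has 2 additional pairs, contributing +2 × 192 = +384 kJ/mol.
Net CFSE = -528 + 384 = -144 kJ/mol.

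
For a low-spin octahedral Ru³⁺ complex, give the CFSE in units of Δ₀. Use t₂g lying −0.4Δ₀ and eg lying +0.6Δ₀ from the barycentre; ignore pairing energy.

Group 8 minus oxidation state +3 gives a d⁵ configuration for Ru³⁺.
Configuration: t₂g⁵ eg⁰.
CFSE = 5(-0.4Δ₀) + 0(0.6Δ₀) = -2.0Δ₀ + 0.0Δ₀ = -2.0Δ₀.

-2.0 Δ₀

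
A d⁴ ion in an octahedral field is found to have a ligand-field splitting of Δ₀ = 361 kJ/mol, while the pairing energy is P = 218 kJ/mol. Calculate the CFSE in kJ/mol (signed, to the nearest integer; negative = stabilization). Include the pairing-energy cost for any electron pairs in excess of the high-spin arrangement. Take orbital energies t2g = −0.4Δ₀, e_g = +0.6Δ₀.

Since Δ₀ = 361 kJ/mol > P = 218 kJ/mol, the complex adopts the low-spin configuration.
Configuration: t2g^4 e_g^0.
Orbital CFSE = -1.6Δ₀ = -1.6 × 361 = -578 kJ/mol.
Excess pairs vs high-spin: 1 − 0 = 1; pairing cost = +218 kJ/mol.
Net CFSE = -578 + 218 = -360 kJ/mol.

-360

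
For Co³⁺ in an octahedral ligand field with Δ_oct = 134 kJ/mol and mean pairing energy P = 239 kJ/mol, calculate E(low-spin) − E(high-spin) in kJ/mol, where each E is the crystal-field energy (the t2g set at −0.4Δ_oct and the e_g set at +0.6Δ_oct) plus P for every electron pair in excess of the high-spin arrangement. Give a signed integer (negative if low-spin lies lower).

Co³⁺: group 9, so d-count = 9 − 3 = 6.
High-spin d⁶ fills as t2g^4 e_g^2 with CFSE 4(−0.4) + 2(+0.6) = -0.4Δ_oct = -54 kJ/mol.
Low-spin t2g^6 e_g^0 gives -2.4Δ_oct = -322 kJ/mol, but forming 2 extra pairs costs 2P = 478 kJ/mol, so E(LS) = -322 + 478 = 156 kJ/mol.
Thus E(LS) − E(HS) = 210 kJ/mol.

210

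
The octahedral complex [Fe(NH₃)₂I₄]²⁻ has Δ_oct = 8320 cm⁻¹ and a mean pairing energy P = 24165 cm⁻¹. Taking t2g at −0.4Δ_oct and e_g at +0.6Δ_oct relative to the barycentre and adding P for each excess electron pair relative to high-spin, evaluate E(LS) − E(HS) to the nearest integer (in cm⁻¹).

Ligand charges: 2×(+0) from NH₃ and 4×(-1) from I⁻ sum to -4; with overall charge -2, Fe is +2.
Fe²⁺: group 8, so d-count = 8 − 2 = 6.
High-spin: t2g^4 e_g^2, CFSE = -0.4Δ_oct = -3328 cm⁻¹.
For low-spin the configuration is t2g^6 e_g^0: orbital energy -2.4 × 8320 = -19968 cm⁻¹, and 2 additional pairs relative to high-spin add 48330 cm⁻¹, giving 28362 cm⁻¹.
E(LS) − E(HS) = 28362 − (-3328) = 31690 cm⁻¹.

31690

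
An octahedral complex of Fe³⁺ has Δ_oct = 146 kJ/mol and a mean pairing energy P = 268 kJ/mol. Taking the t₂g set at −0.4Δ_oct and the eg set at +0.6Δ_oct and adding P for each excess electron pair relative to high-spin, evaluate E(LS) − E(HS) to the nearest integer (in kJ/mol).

244

Fe³⁺: group 8, so d-count = 8 − 3 = 5.
High-spin d⁵ fills as t₂g³ eg² with CFSE 3(−0.4) + 2(+0.6) = 0.0Δ_oct = 0 kJ/mol.
For low-spin the configuration is t₂g⁵ eg⁰: orbital energy -2.0 × 146 = -292 kJ/mol, and 2 additional pairs relative to high-spin add 536 kJ/mol, giving 244 kJ/mol.
Thus E(LS) − E(HS) = 244 kJ/mol.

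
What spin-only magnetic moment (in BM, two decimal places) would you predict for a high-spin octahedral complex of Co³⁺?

4.90 BM

Co³⁺: group 9, so d-count = 9 − 3 = 6.
Configuration: t2g^4 e_g^2 → 4 unpaired electrons.
μ(spin-only) = √[4(4+2)] = √24 ≈ 4.90 BM.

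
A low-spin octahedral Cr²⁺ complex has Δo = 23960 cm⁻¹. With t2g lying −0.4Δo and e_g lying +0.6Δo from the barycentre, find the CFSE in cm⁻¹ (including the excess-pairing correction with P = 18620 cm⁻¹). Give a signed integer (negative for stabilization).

-19716

Cr²⁺: group 6, so d-count = 6 − 2 = 4.
Configuration: t2g^4 e_g^0.
The orbital stabilization is -1.6Δo = -1.6 × 23960 = -38336 cm⁻¹.
Relative to high-spin t2g^3 e_g^1 (0 paired), the low-spin configuration has 1 additional pair, contributing +1 × 18620 = +18620 cm⁻¹.
Overall CFSE = -38336 + 18620 = -19716 cm⁻¹.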